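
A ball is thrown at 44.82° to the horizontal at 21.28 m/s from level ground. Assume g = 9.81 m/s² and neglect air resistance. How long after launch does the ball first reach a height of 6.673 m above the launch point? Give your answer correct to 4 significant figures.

v_y0 = 21.28 sin 44.82° = 15.000 m/s.
Set y = v_y0 t − ½ g t² = 6.673: 4.905 t² − 15.000 t + 6.673 = 0.
t = [15.000 ± √(225.00 − 130.92)] / 9.81 = (15.000 ± 9.6995) / 9.81, giving t = 0.5403 s or t = 2.518 s.
The ball is on the way up at the first time, so t = 0.5403 s.

0.5403 s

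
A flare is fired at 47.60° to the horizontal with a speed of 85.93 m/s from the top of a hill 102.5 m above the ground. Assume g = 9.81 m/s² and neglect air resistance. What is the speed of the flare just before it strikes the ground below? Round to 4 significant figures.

96.93 m/s

v_x = 85.93 cos 47.60° = 57.943 m/s is unchanged throughout.
For the vertical component, v_y² = v_y0² + 2 g h = (63.455)² + 2×9.81×102.5 = 6037.6, so |v_y| = 77.702 m/s.
Impact speed = √(v_x² + v_y²) = √(3357.4 + 6037.6) = 96.93 m/s.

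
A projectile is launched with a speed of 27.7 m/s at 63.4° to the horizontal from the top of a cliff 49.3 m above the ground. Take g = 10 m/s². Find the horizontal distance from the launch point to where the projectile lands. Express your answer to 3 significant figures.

Components: v_x = 27.7 cos 63.4° = 12.40 m/s, v_y = 27.7 sin 63.4° = 24.77 m/s.
Vertical: 0 = 49.3 + 24.77 t − ½(10) t² ⇒ 5.000 t² − 24.77 t − 49.3 = 0.
t = [24.77 + √(613.6 + 986.0)] / 10.00 = 6.476 s.
Horizontal: R = v_x · t = 12.40 × 6.476 = 80.3 m.

80.3 m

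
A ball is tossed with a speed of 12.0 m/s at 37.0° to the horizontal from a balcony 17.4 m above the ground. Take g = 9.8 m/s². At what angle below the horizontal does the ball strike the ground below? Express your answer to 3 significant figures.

64.2°

v_x = 12.0 cos 37.0° = 9.584 m/s.
At impact |v_y| = √(v_y0² + 2 g h) = √(7.222² + 2×9.8×17.4) = 19.83 m/s.
Angle below horizontal = arctan(|v_y| / v_x) = arctan(19.83 / 9.584) = 64.2°.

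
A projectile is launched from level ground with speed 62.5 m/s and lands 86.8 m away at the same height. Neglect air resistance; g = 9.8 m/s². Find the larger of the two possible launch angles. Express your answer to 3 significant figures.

Level-ground range: R = v₀² sin(2θ)/g ⇒ sin 2θ = R g / v₀² = 86.8×9.8/62.5² = 0.2178.
2θ = arcsin(0.2178) = 12.58° or 180° − 12.58° = 167.42°.
So θ = 6.29° or θ = 83.7°.

83.7°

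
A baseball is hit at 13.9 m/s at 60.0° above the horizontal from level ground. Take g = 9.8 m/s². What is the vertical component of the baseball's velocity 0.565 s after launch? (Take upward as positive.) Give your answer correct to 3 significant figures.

Initial vertical component: v_y0 = 13.9 sin 60.0° = 12.04 m/s.
v_y(t) = v_y0 − g t = 12.04 − 9.8 × 0.565 = 6.50 m/s.

6.50 m/s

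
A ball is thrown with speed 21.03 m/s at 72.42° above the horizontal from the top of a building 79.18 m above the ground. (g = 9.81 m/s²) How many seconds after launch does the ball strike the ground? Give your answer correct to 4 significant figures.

6.551 s

Vertical component: v_y = 21.03 sin 72.42° = 20.048 m/s.
Taking up as positive with launch at y = 79.18 m, landing at y = 0: 0 = 79.18 + 20.048 t − ½(9.81) t².
Solving 4.905 t² − 20.048 t − 79.18 = 0 gives t = [20.048 + √(20.048² + 4·4.905·79.18)] / 9.810 = 6.551 s.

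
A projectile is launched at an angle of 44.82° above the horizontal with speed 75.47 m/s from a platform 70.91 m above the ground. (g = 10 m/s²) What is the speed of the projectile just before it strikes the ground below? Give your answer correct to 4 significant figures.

84.34 m/s

v_x = 75.47 cos 44.82° = 53.533 m/s is unchanged throughout.
For the vertical component, v_y² = v_y0² + 2 g h = (53.197)² + 2×10×70.91 = 4248.1, so |v_y| = 65.177 m/s.
Impact speed = √(v_x² + v_y²) = √(2865.8 + 4248.1) = 84.34 m/s.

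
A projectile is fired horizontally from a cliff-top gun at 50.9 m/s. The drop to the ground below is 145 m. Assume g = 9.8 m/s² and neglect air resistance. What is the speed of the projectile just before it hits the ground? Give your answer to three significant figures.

Fall time: t = √(2 × 145 / 9.8) = 5.440 s.
At impact: v_x = 50.9 m/s (unchanged), v_y = g t = 9.8 × 5.440 = 53.31 m/s.
Speed = √(v_x² + v_y²) = √(2591 + 2842) = 73.7 m/s.

73.7 m/s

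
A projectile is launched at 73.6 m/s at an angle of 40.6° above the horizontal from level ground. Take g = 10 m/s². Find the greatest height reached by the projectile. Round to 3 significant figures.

Vertical component of launch velocity: v_y = 73.6 sin 40.6° = 47.90 m/s.
At the highest point the vertical velocity is zero, so v_y² = 2 g h_max.
h_max = (47.90)² / (2 × 10) = 2294 / 20.00 = 115 m.

115 m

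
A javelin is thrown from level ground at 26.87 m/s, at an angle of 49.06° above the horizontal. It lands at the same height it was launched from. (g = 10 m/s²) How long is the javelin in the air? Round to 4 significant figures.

Vertical component: v_y = 26.87 sin 49.06° = 20.297 m/s.
For a projectile landing at launch height, time of flight is t = 2 v_y / g = 2 × 20.297 / 10 = 4.059 s.

4.059 s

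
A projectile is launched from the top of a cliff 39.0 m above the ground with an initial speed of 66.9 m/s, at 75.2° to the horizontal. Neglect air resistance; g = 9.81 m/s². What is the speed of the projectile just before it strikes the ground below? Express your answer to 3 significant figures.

v_x = 66.9 cos 75.2° = 17.09 m/s is unchanged throughout.
For the vertical component, v_y² = v_y0² + 2 g h = (64.68)² + 2×9.81×39.0 = 4949, so |v_y| = 70.35 m/s.
Impact speed = √(v_x² + v_y²) = √(292.1 + 4949) = 72.4 m/s.

72.4 m/s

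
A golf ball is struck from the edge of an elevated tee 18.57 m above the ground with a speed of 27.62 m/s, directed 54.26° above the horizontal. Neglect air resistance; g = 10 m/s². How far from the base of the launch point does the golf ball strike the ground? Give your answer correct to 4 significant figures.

Components: v_x = 27.62 cos 54.26° = 16.133 m/s, v_y = 27.62 sin 54.26° = 22.418 m/s.
Vertical: 0 = 18.57 + 22.418 t − ½(10) t² ⇒ 5.000 t² − 22.418 t − 18.57 = 0.
t = [22.418 + √(502.57 + 371.40)] / 10.00 = 5.1981 s.
Horizontal: R = v_x · t = 16.133 × 5.1981 = 83.86 m.

83.86 m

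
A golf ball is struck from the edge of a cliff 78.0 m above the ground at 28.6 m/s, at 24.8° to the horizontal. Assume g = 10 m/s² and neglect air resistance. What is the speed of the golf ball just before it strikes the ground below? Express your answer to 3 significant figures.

48.8 m/s

v_x = 28.6 cos 24.8° = 25.96 m/s is unchanged throughout.
For the vertical component, v_y² = v_y0² + 2 g h = (12.00)² + 2×10×78.0 = 1704, so |v_y| = 41.28 m/s.
Impact speed = √(v_x² + v_y²) = √(673.9 + 1704) = 48.8 m/s.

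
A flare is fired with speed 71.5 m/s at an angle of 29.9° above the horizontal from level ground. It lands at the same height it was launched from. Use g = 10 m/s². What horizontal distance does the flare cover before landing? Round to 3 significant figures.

Components: v_x = 71.5 cos 29.9° = 61.98 m/s, v_y = 71.5 sin 29.9° = 35.64 m/s.
Time of flight (same landing height): t = 2 v_y / g = 2 × 35.64 / 10 = 7.128 s.
Range: R = v_x · t = 61.98 × 7.128 = 442 m.

442 m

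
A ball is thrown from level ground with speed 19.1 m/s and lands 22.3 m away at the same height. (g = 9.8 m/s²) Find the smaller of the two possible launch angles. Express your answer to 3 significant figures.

18.4°

Level-ground range: R = v₀² sin(2θ)/g ⇒ sin 2θ = R g / v₀² = 22.3×9.8/19.1² = 0.5991.
2θ = arcsin(0.5991) = 36.81° or 180° − 36.81° = 143.19°.
So θ = 18.4° or θ = 71.6°.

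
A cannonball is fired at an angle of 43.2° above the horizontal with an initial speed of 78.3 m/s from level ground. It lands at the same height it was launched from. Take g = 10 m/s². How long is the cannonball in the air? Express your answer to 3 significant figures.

Vertical component: v_y = 78.3 sin 43.2° = 53.60 m/s.
For a projectile landing at launch height, time of flight is t = 2 v_y / g = 2 × 53.60 / 10 = 10.7 s.

10.7 s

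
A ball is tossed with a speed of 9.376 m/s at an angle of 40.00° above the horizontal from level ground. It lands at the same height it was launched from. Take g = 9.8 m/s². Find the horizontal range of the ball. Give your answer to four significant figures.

8.834 m

Components: v_x = 9.376 cos 40.00° = 7.1824 m/s, v_y = 9.376 sin 40.00° = 6.0268 m/s.
Time of flight (same landing height): t = 2 v_y / g = 2 × 6.0268 / 9.8 = 1.2300 s.
Range: R = v_x · t = 7.1824 × 1.2300 = 8.834 m.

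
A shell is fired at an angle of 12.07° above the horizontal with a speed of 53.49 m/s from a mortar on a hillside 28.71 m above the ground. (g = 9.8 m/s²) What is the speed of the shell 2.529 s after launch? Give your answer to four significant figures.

54.05 m/s

v_x = 53.49 cos 12.07° = 52.307 m/s (constant).
v_y(t) = 53.49 sin 12.07° − g t = 11.185 − 9.8 × 2.529 = -13.599 m/s.
Speed = √(v_x² + v_y²) = √(2736.0 + 184.93) = 54.05 m/s.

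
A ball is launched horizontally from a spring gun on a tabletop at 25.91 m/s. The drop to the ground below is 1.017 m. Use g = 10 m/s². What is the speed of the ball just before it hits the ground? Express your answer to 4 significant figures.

26.30 m/s

Fall time: t = √(2 × 1.017 / 10) = 0.45100 s.
At impact: v_x = 25.91 m/s (unchanged), v_y = g t = 10 × 0.45100 = 4.5100 m/s.
Speed = √(v_x² + v_y²) = √(671.33 + 20.340) = 26.30 m/s.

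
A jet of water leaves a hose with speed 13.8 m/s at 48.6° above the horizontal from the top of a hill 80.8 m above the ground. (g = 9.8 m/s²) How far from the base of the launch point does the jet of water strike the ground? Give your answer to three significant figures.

47.9 m

Components: v_x = 13.8 cos 48.6° = 9.126 m/s, v_y = 13.8 sin 48.6° = 10.35 m/s.
Vertical: 0 = 80.8 + 10.35 t − ½(9.8) t² ⇒ 4.900 t² − 10.35 t − 80.8 = 0.
t = [10.35 + √(107.1 + 1584)] / 9.800 = 5.252 s.
Horizontal: R = v_x · t = 9.126 × 5.252 = 47.9 m.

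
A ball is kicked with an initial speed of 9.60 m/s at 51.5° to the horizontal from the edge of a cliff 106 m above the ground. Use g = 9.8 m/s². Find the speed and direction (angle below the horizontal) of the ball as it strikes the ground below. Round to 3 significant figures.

46.6 m/s at 82.6° below the horizontal

v_x = 9.60 cos 51.5° = 5.976 m/s (constant).
|v_y| at impact = √((7.513)² + 2×9.8×106) = 46.20 m/s.
Speed = √(5.976² + 46.20²) = 46.6 m/s; angle = arctan(46.20/5.976) = 82.6° below horizontal.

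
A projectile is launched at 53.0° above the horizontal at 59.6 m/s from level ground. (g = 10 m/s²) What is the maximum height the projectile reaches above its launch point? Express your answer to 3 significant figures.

Vertical component of launch velocity: v_y = 59.6 sin 53.0° = 47.60 m/s.
At the highest point the vertical velocity is zero, so v_y² = 2 g h_max.
h_max = (47.60)² / (2 × 10) = 2266 / 20.00 = 113 m.

113 m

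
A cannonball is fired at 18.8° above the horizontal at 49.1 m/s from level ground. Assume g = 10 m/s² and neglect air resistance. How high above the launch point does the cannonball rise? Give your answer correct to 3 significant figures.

12.5 m

Vertical component of launch velocity: v_y = 49.1 sin 18.8° = 15.82 m/s.
At the highest point the vertical velocity is zero, so v_y² = 2 g h_max.
h_max = (15.82)² / (2 × 10) = 250.3 / 20.00 = 12.5 m.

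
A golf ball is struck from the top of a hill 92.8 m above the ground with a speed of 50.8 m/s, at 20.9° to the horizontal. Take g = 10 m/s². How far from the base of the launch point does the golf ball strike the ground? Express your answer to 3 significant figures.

308 m

Components: v_x = 50.8 cos 20.9° = 47.46 m/s, v_y = 50.8 sin 20.9° = 18.12 m/s.
Vertical: 0 = 92.8 + 18.12 t − ½(10) t² ⇒ 5.000 t² − 18.12 t − 92.8 = 0.
t = [18.12 + √(328.3 + 1856)] / 10.00 = 6.486 s.
Horizontal: R = v_x · t = 47.46 × 6.486 = 308 m.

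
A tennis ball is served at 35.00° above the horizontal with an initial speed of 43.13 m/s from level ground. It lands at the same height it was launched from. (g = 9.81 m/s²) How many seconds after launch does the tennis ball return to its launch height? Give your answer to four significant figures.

5.043 s

Vertical component: v_y = 43.13 sin 35.00° = 24.738 m/s.
For a projectile landing at launch height, time of flight is t = 2 v_y / g = 2 × 24.738 / 9.81 = 5.043 s.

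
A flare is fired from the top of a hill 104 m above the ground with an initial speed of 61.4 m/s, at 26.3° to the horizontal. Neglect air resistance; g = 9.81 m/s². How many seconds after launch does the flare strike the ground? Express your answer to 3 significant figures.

Vertical component: v_y = 61.4 sin 26.3° = 27.20 m/s.
Taking up as positive with launch at y = 104 m, landing at y = 0: 0 = 104 + 27.20 t − ½(9.81) t².
Solving 4.905 t² − 27.20 t − 104 = 0 gives t = [27.20 + √(27.20² + 4·4.905·104)] / 9.810 = 8.15 s.

8.15 s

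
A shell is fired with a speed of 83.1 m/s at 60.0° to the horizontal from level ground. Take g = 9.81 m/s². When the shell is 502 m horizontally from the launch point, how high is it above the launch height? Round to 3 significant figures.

154 m

v_x = 83.1 cos 60.0° = 41.55 m/s, v_y0 = 83.1 sin 60.0° = 71.97 m/s.
Time to reach x = 502 m: t = x / v_x = 502 / 41.55 = 12.08 s.
y = v_y0 t − ½ g t² = 71.97×12.08 − 4.905×12.08² = 154 m.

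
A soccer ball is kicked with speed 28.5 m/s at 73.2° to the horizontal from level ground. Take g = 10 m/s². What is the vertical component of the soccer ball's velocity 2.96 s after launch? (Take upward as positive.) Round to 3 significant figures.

-2.32 m/s

Initial vertical component: v_y0 = 28.5 sin 73.2° = 27.28 m/s.
v_y(t) = v_y0 − g t = 27.28 − 10 × 2.96 = -2.32 m/s.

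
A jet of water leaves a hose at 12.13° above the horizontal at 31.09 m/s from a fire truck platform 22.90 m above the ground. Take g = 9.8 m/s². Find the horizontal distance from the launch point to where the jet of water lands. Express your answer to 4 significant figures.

Components: v_x = 31.09 cos 12.13° = 30.396 m/s, v_y = 31.09 sin 12.13° = 6.5330 m/s.
Vertical: 0 = 22.90 + 6.5330 t − ½(9.8) t² ⇒ 4.900 t² − 6.5330 t − 22.90 = 0.
t = [6.5330 + √(42.680 + 448.84)] / 9.800 = 2.9289 s.
Horizontal: R = v_x · t = 30.396 × 2.9289 = 89.03 m.

89.03 m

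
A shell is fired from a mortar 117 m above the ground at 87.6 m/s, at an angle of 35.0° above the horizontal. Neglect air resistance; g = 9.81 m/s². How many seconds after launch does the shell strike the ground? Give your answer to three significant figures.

12.2 s

Vertical component: v_y = 87.6 sin 35.0° = 50.25 m/s.
Taking up as positive with launch at y = 117 m, landing at y = 0: 0 = 117 + 50.25 t − ½(9.81) t².
Solving 4.905 t² − 50.25 t − 117 = 0 gives t = [50.25 + √(50.25² + 4·4.905·117)] / 9.810 = 12.2 s.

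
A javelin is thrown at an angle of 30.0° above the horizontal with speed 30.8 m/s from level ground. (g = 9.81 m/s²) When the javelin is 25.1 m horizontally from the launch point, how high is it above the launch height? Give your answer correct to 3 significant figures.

10.1 m

v_x = 30.8 cos 30.0° = 26.67 m/s, v_y0 = 30.8 sin 30.0° = 15.40 m/s.
Time to reach x = 25.1 m: t = x / v_x = 25.1 / 26.67 = 0.9411 s.
y = v_y0 t − ½ g t² = 15.40×0.9411 − 4.905×0.9411² = 10.1 m.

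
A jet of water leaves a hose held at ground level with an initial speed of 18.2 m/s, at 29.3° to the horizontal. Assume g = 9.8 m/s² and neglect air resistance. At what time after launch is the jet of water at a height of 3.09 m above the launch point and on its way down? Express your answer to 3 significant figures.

1.35 s

v_y0 = 18.2 sin 29.3° = 8.907 m/s.
Set y = v_y0 t − ½ g t² = 3.09: 4.900 t² − 8.907 t + 3.09 = 0.
t = [8.907 ± √(79.33 − 60.56)] / 9.8 = (8.907 ± 4.332) / 9.8, giving t = 0.467 s or t = 1.35 s.
On the way down corresponds to the larger root: t = 1.35 s.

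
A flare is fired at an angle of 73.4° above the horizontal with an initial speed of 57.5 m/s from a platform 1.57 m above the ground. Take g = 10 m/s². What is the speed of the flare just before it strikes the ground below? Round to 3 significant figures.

v_x = 57.5 cos 73.4° = 16.43 m/s is unchanged throughout.
For the vertical component, v_y² = v_y0² + 2 g h = (55.10)² + 2×10×1.57 = 3067, so |v_y| = 55.38 m/s.
Impact speed = √(v_x² + v_y²) = √(269.9 + 3067) = 57.8 m/s.

57.8 m/s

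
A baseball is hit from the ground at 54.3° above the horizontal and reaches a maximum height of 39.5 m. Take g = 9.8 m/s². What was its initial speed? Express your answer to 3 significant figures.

At maximum height v_y = 0, so (v₀ sin θ)² = 2 g H.
v₀ sin 54.3° = √(2 × 9.8 × 39.5) = 27.82 m/s.
v₀ = 27.82 / sin 54.3° = 27.82 / 0.8121 = 34.3 m/s.

34.3 m/s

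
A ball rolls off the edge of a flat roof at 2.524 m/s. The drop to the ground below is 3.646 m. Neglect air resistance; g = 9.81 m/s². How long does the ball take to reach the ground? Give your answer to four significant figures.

0.8622 s

The horizontal speed doesn't affect the fall. With v_y0 = 0, h = ½ g t².
t = √(2 × 3.646 / 9.81) = √0.74332 = 0.8622 s.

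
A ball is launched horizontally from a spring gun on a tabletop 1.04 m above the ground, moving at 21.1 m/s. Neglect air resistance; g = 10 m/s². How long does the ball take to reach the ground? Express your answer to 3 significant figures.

0.456 s

The horizontal speed doesn't affect the fall. With v_y0 = 0, h = ½ g t².
t = √(2 × 1.04 / 10) = √0.2080 = 0.456 s.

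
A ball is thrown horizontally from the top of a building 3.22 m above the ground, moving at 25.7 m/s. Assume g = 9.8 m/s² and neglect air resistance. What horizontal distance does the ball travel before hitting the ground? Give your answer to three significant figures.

Initial vertical velocity is zero, so the fall time comes from h = ½ g t²: t = √(2 × 3.22 / 9.8) = 0.8106 s.
Horizontal motion is uniform at 25.7 m/s, so x = 25.7 × 0.8106 = 20.8 m.

20.8 m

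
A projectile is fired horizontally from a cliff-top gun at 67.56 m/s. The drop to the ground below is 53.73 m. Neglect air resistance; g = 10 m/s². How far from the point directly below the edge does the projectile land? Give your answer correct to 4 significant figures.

221.5 m

Initial vertical velocity is zero, so the fall time comes from h = ½ g t²: t = √(2 × 53.73 / 10) = 3.2781 s.
Horizontal motion is uniform at 67.56 m/s, so x = 67.56 × 3.2781 = 221.5 m.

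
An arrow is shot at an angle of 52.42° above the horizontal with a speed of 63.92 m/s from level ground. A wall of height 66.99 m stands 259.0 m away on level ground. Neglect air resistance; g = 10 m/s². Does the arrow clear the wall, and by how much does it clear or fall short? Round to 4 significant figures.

v_x = 63.92 cos 52.42° = 38.983 m/s; v_y0 = 63.92 sin 52.42° = 50.657 m/s.
Time to reach the wall: t = 259.0 / 38.983 = 6.6439 s.
Height at that point: y = 50.657×6.6439 − 5.000×6.6439² = 115.85 m.
That is 115.85 − 66.99 = 48.86 m above the top of the wall, so the arrow clears it.

Yes — it clears the wall by 48.86 m.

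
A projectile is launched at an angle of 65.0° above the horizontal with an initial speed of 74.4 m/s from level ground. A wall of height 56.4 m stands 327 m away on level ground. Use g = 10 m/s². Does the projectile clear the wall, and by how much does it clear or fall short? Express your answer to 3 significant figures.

Yes — it clears the wall by 104 m.

v_x = 74.4 cos 65.0° = 31.44 m/s; v_y0 = 74.4 sin 65.0° = 67.43 m/s.
Time to reach the wall: t = 327 / 31.44 = 10.40 s.
Height at that point: y = 67.43×10.40 − 5.000×10.40² = 160.5 m.
That is 160.5 − 56.4 = 104 m above the top of the wall, so the projectile clears it.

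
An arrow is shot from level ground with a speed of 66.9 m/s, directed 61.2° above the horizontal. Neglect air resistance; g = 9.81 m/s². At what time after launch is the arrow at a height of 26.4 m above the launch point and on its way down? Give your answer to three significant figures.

11.5 s

v_y0 = 66.9 sin 61.2° = 58.62 m/s.
Set y = v_y0 t − ½ g t² = 26.4: 4.905 t² − 58.62 t + 26.4 = 0.
t = [58.62 ± √(3436 − 518.0)] / 9.81 = (58.62 ± 54.02) / 9.81, giving t = 0.469 s or t = 11.5 s.
On the way down corresponds to the larger root: t = 11.5 s.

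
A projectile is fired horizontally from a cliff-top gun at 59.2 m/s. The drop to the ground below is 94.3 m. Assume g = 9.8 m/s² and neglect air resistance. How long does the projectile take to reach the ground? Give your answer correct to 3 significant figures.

4.39 s

The horizontal speed doesn't affect the fall. With v_y0 = 0, h = ½ g t².
t = √(2 × 94.3 / 9.8) = √19.24 = 4.39 s.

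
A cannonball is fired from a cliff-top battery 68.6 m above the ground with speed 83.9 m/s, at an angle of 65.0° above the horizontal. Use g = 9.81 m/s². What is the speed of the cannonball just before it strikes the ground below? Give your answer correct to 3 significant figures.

v_x = 83.9 cos 65.0° = 35.46 m/s is unchanged throughout.
For the vertical component, v_y² = v_y0² + 2 g h = (76.04)² + 2×9.81×68.6 = 7128, so |v_y| = 84.43 m/s.
Impact speed = √(v_x² + v_y²) = √(1257 + 7128) = 91.6 m/s.

91.6 m/s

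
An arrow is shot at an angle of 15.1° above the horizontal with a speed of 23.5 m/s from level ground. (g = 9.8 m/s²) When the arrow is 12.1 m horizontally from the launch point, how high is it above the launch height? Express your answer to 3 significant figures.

v_x = 23.5 cos 15.1° = 22.69 m/s, v_y0 = 23.5 sin 15.1° = 6.122 m/s.
Time to reach x = 12.1 m: t = x / v_x = 12.1 / 22.69 = 0.5333 s.
y = v_y0 t − ½ g t² = 6.122×0.5333 − 4.900×0.5333² = 1.87 m.

1.87 m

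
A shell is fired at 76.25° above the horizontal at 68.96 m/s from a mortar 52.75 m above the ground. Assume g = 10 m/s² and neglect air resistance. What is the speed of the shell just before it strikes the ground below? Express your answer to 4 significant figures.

v_x = 68.96 cos 76.25° = 16.391 m/s is unchanged throughout.
For the vertical component, v_y² = v_y0² + 2 g h = (66.984)² + 2×10×52.75 = 5541.9, so |v_y| = 74.444 m/s.
Impact speed = √(v_x² + v_y²) = √(268.66 + 5541.9) = 76.23 m/s.

76.23 m/s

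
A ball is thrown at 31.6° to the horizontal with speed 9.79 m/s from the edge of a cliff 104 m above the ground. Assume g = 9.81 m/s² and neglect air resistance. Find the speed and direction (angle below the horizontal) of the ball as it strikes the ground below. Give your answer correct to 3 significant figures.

46.2 m/s at 79.6° below the horizontal

v_x = 9.79 cos 31.6° = 8.338 m/s (constant).
|v_y| at impact = √((5.130)² + 2×9.81×104) = 45.46 m/s.
Speed = √(8.338² + 45.46²) = 46.2 m/s; angle = arctan(45.46/8.338) = 79.6° below horizontal.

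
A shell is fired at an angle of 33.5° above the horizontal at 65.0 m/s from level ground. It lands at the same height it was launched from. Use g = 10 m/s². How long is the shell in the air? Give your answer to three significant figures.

7.18 s

Vertical component: v_y = 65.0 sin 33.5° = 35.88 m/s.
For a projectile landing at launch height, time of flight is t = 2 v_y / g = 2 × 35.88 / 10 = 7.18 s.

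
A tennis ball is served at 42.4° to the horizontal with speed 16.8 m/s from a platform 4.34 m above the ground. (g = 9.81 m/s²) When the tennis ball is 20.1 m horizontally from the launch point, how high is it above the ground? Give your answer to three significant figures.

v_x = 16.8 cos 42.4° = 12.41 m/s, v_y0 = 16.8 sin 42.4° = 11.33 m/s.
Time to reach x = 20.1 m: t = x / v_x = 20.1 / 12.41 = 1.620 s.
y = 4.34 + v_y0 t − ½ g t² = 4.34 + 11.33×1.620 − 4.905×1.620² = 9.82 m.

9.82 m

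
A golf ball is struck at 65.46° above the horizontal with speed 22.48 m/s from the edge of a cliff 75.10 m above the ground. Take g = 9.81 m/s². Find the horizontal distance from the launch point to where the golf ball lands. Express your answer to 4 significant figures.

Components: v_x = 22.48 cos 65.46° = 9.3366 m/s, v_y = 22.48 sin 65.46° = 20.449 m/s.
Vertical: 0 = 75.10 + 20.449 t − ½(9.81) t² ⇒ 4.905 t² − 20.449 t − 75.10 = 0.
t = [20.449 + √(418.16 + 1473.5)] / 9.810 = 6.5181 s.
Horizontal: R = v_x · t = 9.3366 × 6.5181 = 60.86 m.

60.86 m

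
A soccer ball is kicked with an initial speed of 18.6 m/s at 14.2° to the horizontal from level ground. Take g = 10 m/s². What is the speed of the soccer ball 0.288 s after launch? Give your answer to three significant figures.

18.1 m/s

v_x = 18.6 cos 14.2° = 18.03 m/s (constant).
v_y(t) = 18.6 sin 14.2° − g t = 4.563 − 10 × 0.288 = 1.683 m/s.
Speed = √(v_x² + v_y²) = √(325.1 + 2.832) = 18.1 m/s.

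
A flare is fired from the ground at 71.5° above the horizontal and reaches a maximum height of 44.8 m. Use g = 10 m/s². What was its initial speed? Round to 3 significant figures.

At maximum height v_y = 0, so (v₀ sin θ)² = 2 g H.
v₀ sin 71.5° = √(2 × 10 × 44.8) = 29.93 m/s.
v₀ = 29.93 / sin 71.5° = 29.93 / 0.9483 = 31.6 m/s.

31.6 m/s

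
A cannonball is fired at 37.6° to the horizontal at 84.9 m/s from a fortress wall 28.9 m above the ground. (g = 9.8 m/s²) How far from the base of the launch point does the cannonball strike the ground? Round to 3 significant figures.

747 m

Components: v_x = 84.9 cos 37.6° = 67.27 m/s, v_y = 84.9 sin 37.6° = 51.80 m/s.
Vertical: 0 = 28.9 + 51.80 t − ½(9.8) t² ⇒ 4.900 t² − 51.80 t − 28.9 = 0.
t = [51.80 + √(2683 + 566.4)] / 9.800 = 11.10 s.
Horizontal: R = v_x · t = 67.27 × 11.10 = 747 m.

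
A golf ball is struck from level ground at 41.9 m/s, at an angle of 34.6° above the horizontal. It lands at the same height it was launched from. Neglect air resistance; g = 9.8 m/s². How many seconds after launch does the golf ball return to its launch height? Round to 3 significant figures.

4.86 s

Vertical component: v_y = 41.9 sin 34.6° = 23.79 m/s.
For a projectile landing at launch height, time of flight is t = 2 v_y / g = 2 × 23.79 / 9.8 = 4.86 s.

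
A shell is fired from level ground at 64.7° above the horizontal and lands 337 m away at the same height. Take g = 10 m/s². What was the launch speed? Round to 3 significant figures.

On level ground, R = v₀² sin(2θ) / g, so v₀ = √(R g / sin 2θ).
sin(2 × 64.7°) = 0.7727.
v₀ = √(337 × 10 / 0.7727) = √4361 = 66.0 m/s.

66.0 m/s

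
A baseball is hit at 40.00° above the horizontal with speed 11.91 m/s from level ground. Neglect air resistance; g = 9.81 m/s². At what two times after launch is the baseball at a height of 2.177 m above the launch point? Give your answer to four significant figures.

0.3740 s and 1.187 s

v_y0 = 11.91 sin 40.00° = 7.6556 m/s.
Set y = v_y0 t − ½ g t² = 2.177: 4.905 t² − 7.6556 t + 2.177 = 0.
t = [7.6556 ± √(58.608 − 42.713)] / 9.81 = (7.6556 ± 3.9869) / 9.81, giving t = 0.3740 s or t = 1.187 s.
So the baseball is at 2.177 m at t = 0.3740 s (rising) and t = 1.187 s (falling).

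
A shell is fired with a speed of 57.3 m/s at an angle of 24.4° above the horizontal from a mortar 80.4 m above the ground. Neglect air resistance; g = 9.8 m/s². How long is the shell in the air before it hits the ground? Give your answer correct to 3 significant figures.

7.13 s

Vertical component: v_y = 57.3 sin 24.4° = 23.67 m/s.
Taking up as positive with launch at y = 80.4 m, landing at y = 0: 0 = 80.4 + 23.67 t − ½(9.8) t².
Solving 4.900 t² − 23.67 t − 80.4 = 0 gives t = [23.67 + √(23.67² + 4·4.900·80.4)] / 9.800 = 7.13 s.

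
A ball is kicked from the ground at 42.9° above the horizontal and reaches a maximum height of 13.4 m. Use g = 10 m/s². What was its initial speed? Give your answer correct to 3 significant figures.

At maximum height v_y = 0, so (v₀ sin θ)² = 2 g H.
v₀ sin 42.9° = √(2 × 10 × 13.4) = 16.37 m/s.
v₀ = 16.37 / sin 42.9° = 16.37 / 0.6807 = 24.0 m/s.

24.0 m/s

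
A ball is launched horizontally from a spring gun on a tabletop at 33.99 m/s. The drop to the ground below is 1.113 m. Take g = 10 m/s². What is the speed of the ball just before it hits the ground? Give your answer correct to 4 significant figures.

34.32 m/s

Fall time: t = √(2 × 1.113 / 10) = 0.47181 s.
At impact: v_x = 33.99 m/s (unchanged), v_y = g t = 10 × 0.47181 = 4.7181 m/s.
Speed = √(v_x² + v_y²) = √(1155.3 + 22.260) = 34.32 m/s.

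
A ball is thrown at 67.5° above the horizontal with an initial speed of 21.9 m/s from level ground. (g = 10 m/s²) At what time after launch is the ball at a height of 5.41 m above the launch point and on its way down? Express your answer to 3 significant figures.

3.76 s

v_y0 = 21.9 sin 67.5° = 20.23 m/s.
Set y = v_y0 t − ½ g t² = 5.41: 5.000 t² − 20.23 t + 5.41 = 0.
t = [20.23 ± √(409.3 − 108.2)] / 10 = (20.23 ± 17.35) / 10, giving t = 0.288 s or t = 3.76 s.
On the way down corresponds to the larger root: t = 3.76 s.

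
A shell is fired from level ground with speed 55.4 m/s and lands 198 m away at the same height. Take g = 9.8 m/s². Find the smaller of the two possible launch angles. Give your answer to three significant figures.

19.6°

Level-ground range: R = v₀² sin(2θ)/g ⇒ sin 2θ = R g / v₀² = 198×9.8/55.4² = 0.6322.
2θ = arcsin(0.6322) = 39.21° or 180° − 39.21° = 140.79°.
So θ = 19.6° or θ = 70.4°.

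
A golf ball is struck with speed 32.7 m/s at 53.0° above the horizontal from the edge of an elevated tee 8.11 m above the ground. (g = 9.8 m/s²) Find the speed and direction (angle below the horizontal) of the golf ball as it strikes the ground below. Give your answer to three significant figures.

35.0 m/s at 55.8° below the horizontal

v_x = 32.7 cos 53.0° = 19.68 m/s (constant).
|v_y| at impact = √((26.12)² + 2×9.8×8.11) = 29.00 m/s.
Speed = √(19.68² + 29.00²) = 35.0 m/s; angle = arctan(29.00/19.68) = 55.8° below horizontal.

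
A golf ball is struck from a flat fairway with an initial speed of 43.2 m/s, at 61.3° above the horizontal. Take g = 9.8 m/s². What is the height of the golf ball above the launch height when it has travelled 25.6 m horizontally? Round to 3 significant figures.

39.3 m

v_x = 43.2 cos 61.3° = 20.75 m/s, v_y0 = 43.2 sin 61.3° = 37.89 m/s.
Time to reach x = 25.6 m: t = x / v_x = 25.6 / 20.75 = 1.234 s.
y = v_y0 t − ½ g t² = 37.89×1.234 − 4.900×1.234² = 39.3 m.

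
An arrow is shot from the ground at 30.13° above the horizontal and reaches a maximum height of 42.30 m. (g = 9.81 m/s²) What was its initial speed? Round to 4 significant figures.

57.39 m/s

At maximum height v_y = 0, so (v₀ sin θ)² = 2 g H.
v₀ sin 30.13° = √(2 × 9.81 × 42.30) = 28.808 m/s.
v₀ = 28.808 / sin 30.13° = 28.808 / 0.5020 = 57.39 m/s.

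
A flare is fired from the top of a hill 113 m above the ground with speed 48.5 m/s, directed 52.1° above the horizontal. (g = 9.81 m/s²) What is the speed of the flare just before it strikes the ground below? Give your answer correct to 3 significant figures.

v_x = 48.5 cos 52.1° = 29.79 m/s is unchanged throughout.
For the vertical component, v_y² = v_y0² + 2 g h = (38.27)² + 2×9.81×113 = 3682, so |v_y| = 60.68 m/s.
Impact speed = √(v_x² + v_y²) = √(887.4 + 3682) = 67.6 m/s.

67.6 m/s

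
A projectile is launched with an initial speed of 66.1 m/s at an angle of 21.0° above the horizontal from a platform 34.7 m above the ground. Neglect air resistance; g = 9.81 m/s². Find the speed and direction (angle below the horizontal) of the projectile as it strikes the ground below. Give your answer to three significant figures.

71.1 m/s at 29.7° below the horizontal

v_x = 66.1 cos 21.0° = 61.71 m/s (constant).
|v_y| at impact = √((23.69)² + 2×9.81×34.7) = 35.24 m/s.
Speed = √(61.71² + 35.24²) = 71.1 m/s; angle = arctan(35.24/61.71) = 29.7° below horizontal.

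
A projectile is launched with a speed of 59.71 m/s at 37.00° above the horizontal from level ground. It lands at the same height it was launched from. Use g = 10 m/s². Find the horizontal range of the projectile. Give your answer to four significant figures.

342.7 m

For level ground, R = v₀² sin(2θ) / g.
sin(2 × 37.00°) = sin 74.000° = 0.9613.
R = (59.71)² × 0.9613 / 10 = 342.7 m.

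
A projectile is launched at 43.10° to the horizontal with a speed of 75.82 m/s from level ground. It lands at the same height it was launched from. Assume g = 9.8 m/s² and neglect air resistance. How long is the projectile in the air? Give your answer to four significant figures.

10.57 s

Vertical component: v_y = 75.82 sin 43.10° = 51.806 m/s.
For a projectile landing at launch height, time of flight is t = 2 v_y / g = 2 × 51.806 / 9.8 = 10.57 s.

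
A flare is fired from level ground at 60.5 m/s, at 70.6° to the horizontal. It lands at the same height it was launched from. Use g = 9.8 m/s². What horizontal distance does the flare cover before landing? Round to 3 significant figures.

Components: v_x = 60.5 cos 70.6° = 20.10 m/s, v_y = 60.5 sin 70.6° = 57.06 m/s.
Time of flight (same landing height): t = 2 v_y / g = 2 × 57.06 / 9.8 = 11.64 s.
Range: R = v_x · t = 20.10 × 11.64 = 234 m.

234 m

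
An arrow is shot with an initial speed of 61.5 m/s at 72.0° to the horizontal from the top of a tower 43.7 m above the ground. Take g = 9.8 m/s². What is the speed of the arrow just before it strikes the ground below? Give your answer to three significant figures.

v_x = 61.5 cos 72.0° = 19.00 m/s is unchanged throughout.
For the vertical component, v_y² = v_y0² + 2 g h = (58.49)² + 2×9.8×43.7 = 4278, so |v_y| = 65.41 m/s.
Impact speed = √(v_x² + v_y²) = √(361.0 + 4278) = 68.1 m/s.

68.1 m/s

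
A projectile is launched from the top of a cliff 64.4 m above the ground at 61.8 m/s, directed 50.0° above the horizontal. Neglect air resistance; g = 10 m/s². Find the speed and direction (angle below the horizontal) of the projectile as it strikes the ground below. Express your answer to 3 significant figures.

71.5 m/s at 56.2° below the horizontal

v_x = 61.8 cos 50.0° = 39.72 m/s (constant).
|v_y| at impact = √((47.34)² + 2×10×64.4) = 59.41 m/s.
Speed = √(39.72² + 59.41²) = 71.5 m/s; angle = arctan(59.41/39.72) = 56.2° below horizontal.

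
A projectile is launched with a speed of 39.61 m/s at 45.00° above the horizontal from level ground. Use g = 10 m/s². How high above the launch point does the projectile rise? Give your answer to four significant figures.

Vertical component of launch velocity: v_y = 39.61 sin 45.00° = 28.008 m/s.
At the highest point the vertical velocity is zero, so v_y² = 2 g h_max.
h_max = (28.008)² / (2 × 10) = 784.45 / 20.00 = 39.22 m.

39.22 m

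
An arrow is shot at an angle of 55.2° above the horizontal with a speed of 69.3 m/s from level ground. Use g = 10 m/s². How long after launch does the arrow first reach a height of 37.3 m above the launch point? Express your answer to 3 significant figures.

v_y0 = 69.3 sin 55.2° = 56.91 m/s.
Set y = v_y0 t − ½ g t² = 37.3: 5.000 t² − 56.91 t + 37.3 = 0.
t = [56.91 ± √(3239 − 746.0)] / 10 = (56.91 ± 49.93) / 10, giving t = 0.698 s or t = 10.7 s.
The arrow is on the way up at the first time, so t = 0.698 s.

0.698 s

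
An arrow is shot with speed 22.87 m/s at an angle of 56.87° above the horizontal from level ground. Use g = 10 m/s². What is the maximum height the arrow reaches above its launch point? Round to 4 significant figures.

18.34 m

Vertical component of launch velocity: v_y = 22.87 sin 56.87° = 19.152 m/s.
At the highest point the vertical velocity is zero, so v_y² = 2 g h_max.
h_max = (19.152)² / (2 × 10) = 366.80 / 20.00 = 18.34 m.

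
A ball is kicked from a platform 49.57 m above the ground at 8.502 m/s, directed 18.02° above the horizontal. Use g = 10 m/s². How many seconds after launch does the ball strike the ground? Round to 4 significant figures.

3.423 s

Vertical component: v_y = 8.502 sin 18.02° = 2.6301 m/s.
Taking up as positive with launch at y = 49.57 m, landing at y = 0: 0 = 49.57 + 2.6301 t − ½(10) t².
Solving 5.000 t² − 2.6301 t − 49.57 = 0 gives t = [2.6301 + √(2.6301² + 4·5.000·49.57)] / 10.00 = 3.423 s.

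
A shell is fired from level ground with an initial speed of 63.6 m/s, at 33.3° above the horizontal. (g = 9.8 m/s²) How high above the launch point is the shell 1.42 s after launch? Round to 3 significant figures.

v_y0 = 63.6 sin 33.3° = 34.92 m/s.
y(t) = v_y0 t − ½ g t² = 34.92×1.42 − 4.900×1.42² = 39.7 m.

39.7 m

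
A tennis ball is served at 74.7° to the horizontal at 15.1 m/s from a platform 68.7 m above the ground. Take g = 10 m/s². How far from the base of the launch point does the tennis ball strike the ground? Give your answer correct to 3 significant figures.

21.7 m

Components: v_x = 15.1 cos 74.7° = 3.984 m/s, v_y = 15.1 sin 74.7° = 14.56 m/s.
Vertical: 0 = 68.7 + 14.56 t − ½(10) t² ⇒ 5.000 t² − 14.56 t − 68.7 = 0.
t = [14.56 + √(212.0 + 1374)] / 10.00 = 5.438 s.
Horizontal: R = v_x · t = 3.984 × 5.438 = 21.7 m.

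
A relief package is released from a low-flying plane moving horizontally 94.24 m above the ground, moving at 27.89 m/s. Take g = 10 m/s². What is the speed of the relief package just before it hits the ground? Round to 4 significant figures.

Fall time: t = √(2 × 94.24 / 10) = 4.3414 s.
At impact: v_x = 27.89 m/s (unchanged), v_y = g t = 10 × 4.3414 = 43.414 m/s.
Speed = √(v_x² + v_y²) = √(777.85 + 1884.8) = 51.60 m/s.

51.60 m/s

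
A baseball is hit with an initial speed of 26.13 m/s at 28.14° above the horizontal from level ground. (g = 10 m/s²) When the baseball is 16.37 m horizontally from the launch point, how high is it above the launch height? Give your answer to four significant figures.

v_x = 26.13 cos 28.14° = 23.041 m/s, v_y0 = 26.13 sin 28.14° = 12.324 m/s.
Time to reach x = 16.37 m: t = x / v_x = 16.37 / 23.041 = 0.71047 s.
y = v_y0 t − ½ g t² = 12.324×0.71047 − 5.000×0.71047² = 6.232 m.

6.232 m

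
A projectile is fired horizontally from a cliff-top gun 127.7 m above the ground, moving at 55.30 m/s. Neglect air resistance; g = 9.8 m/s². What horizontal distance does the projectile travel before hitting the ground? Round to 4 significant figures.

Initial vertical velocity is zero, so the fall time comes from h = ½ g t²: t = √(2 × 127.7 / 9.8) = 5.1050 s.
Horizontal motion is uniform at 55.30 m/s, so x = 55.30 × 5.1050 = 282.3 m.

282.3 m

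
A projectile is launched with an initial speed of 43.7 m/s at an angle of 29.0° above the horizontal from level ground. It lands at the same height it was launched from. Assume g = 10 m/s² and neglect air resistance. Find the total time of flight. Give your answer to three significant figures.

4.24 s

Vertical component: v_y = 43.7 sin 29.0° = 21.19 m/s.
For a projectile landing at launch height, time of flight is t = 2 v_y / g = 2 × 21.19 / 10 = 4.24 s.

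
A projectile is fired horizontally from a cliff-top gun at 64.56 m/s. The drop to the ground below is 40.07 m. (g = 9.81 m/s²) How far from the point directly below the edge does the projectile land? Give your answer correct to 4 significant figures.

Initial vertical velocity is zero, so the fall time comes from h = ½ g t²: t = √(2 × 40.07 / 9.81) = 2.8582 s.
Horizontal motion is uniform at 64.56 m/s, so x = 64.56 × 2.8582 = 184.5 m.

184.5 m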